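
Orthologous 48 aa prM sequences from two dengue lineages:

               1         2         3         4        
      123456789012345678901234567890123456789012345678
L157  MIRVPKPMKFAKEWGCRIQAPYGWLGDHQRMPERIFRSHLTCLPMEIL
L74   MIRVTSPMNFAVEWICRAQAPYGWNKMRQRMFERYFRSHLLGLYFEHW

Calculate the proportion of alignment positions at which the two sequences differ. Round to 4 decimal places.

Mismatches occur at site 5 (P/T), site 6 (K/S), site 9 (K/N), site 12 (K/V), site 15 (G/I), site 18 (I/A), site 25 (L/N), site 26 (G/K), site 27 (D/M), site 28 (H/R), site 32 (P/F), site 35 (I/Y), site 41 (T/L), site 42 (C/G), site 44 (P/Y), site 45 (M/F), site 47 (I/H), site 48 (L/W).
There are 18 differences over 48 sites, so p = 18/48 = 0.3750.

0.3750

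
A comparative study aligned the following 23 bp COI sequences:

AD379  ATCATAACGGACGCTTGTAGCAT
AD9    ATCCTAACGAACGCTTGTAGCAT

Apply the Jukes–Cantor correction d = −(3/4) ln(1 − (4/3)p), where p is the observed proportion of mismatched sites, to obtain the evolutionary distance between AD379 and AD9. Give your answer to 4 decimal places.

Mismatches occur at site 4 (A→C), site 10 (G→A).
p = 2/23 = 0.086957.
d = −0.75 · ln(1 − (4/3)·0.086957) = −0.75 · ln(0.884057) = −0.75 · (-0.123234) = 0.0924.

0.0924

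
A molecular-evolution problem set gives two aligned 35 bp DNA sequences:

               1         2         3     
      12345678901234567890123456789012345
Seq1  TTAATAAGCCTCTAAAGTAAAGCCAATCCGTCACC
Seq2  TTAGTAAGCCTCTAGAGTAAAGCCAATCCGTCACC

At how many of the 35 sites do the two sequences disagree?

2

The sequences differ at positions 4 (A/G), 15 (A/G).
That gives 2 mismatches out of 35 aligned sites, so the Hamming distance is 2.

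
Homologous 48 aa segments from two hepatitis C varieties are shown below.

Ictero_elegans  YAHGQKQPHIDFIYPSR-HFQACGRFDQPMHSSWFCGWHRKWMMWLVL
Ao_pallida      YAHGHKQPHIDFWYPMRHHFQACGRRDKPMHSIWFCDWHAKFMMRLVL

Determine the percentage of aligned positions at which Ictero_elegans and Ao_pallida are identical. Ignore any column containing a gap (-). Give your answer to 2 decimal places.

78.72%

Excluding the 1 gap column leaves 47 comparable sites.
Mismatches occur at site 5 (Q↔H), site 13 (I↔W), site 16 (S↔M), site 26 (F↔R), site 28 (Q↔K), site 33 (S↔I), site 37 (G↔D), site 40 (R↔A), site 42 (W↔F), site 45 (W↔R).
37 of the 47 comparable sites match, so the percent identity is 37/47 × 100 = 78.72%.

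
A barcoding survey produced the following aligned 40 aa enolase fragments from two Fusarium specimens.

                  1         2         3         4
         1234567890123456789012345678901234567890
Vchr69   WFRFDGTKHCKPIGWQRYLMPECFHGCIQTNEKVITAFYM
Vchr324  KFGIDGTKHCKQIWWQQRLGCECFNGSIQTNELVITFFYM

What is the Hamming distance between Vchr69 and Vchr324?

Differing sites — 1:W/K; 3:R/G; 4:F/I; 12:P/Q; 14:G/W; 17:R/Q; 18:Y/R; 20:M/G; 21:P/C; 25:H/N; 27:C/S; 33:K/L; 37:A/F.
That gives 13 mismatches out of 40 aligned sites, so the Hamming distance is 13.

13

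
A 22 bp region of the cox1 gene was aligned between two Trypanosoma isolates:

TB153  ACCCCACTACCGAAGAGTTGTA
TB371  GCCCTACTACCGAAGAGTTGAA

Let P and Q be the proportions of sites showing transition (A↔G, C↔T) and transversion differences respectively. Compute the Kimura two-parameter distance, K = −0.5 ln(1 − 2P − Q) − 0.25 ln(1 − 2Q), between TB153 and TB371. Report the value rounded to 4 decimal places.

Differing sites — 1:A/G (Ti); 5:C/T (Ti); 21:T/A (Tv).
Of the 3 differences, 2 transitions and 1 transversion over 22 sites: P = 2/22 = 0.090909, Q = 1/22 = 0.045455.
d = −0.5·ln(0.772727) − 0.25·ln(0.909090) = −0.5·(-0.257829) − 0.25·(-0.095311) = 0.1527.

0.1527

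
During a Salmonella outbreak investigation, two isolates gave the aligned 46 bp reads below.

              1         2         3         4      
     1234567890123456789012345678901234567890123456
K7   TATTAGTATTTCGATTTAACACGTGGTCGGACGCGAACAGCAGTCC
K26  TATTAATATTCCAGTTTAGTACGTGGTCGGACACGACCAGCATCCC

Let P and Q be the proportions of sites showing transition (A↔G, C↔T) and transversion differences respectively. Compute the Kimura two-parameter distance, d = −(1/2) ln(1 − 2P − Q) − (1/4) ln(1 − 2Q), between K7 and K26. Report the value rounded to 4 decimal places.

Differing sites — 6:G/A (Ti); 11:T/C (Ti); 13:G/A (Ti); 14:A/G (Ti); 19:A/G (Ti); 20:C/T (Ti); 33:G/A (Ti); 37:A/C (Tv); 43:G/T (Tv); 44:T/C (Ti).
Of the 10 differences, 8 transitions and 2 transversions over 46 sites: P = 8/46 = 0.173913, Q = 2/46 = 0.043478.
d = −0.5·ln(0.608696) − 0.25·ln(0.913044) = −0.5·(-0.496436) − 0.25·(-0.090971) = 0.2710.

0.2710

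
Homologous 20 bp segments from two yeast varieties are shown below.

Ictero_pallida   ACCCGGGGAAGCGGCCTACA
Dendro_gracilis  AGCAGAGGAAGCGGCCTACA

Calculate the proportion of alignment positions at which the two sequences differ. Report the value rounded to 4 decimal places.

Mismatches occur at site 2 (C/G), site 4 (C/A), site 6 (G/A).
There are 3 differences over 20 sites, so p = 3/20 = 0.1500.

0.1500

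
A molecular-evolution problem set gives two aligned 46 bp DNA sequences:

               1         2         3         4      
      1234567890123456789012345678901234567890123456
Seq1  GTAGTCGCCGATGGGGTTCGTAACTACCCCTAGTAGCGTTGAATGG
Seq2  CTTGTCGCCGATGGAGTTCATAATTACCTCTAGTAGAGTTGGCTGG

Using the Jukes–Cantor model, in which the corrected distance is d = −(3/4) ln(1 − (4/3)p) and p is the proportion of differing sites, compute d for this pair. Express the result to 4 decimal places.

0.2267

The sequences differ at positions 1 (G/C), 3 (A/T), 15 (G/A), 20 (G/A), 24 (C/T), 29 (C/T), 37 (C/A), 42 (A/G), 43 (A/C).
p = 9/46 = 0.195652.
d = −0.75 · ln(1 − (4/3)·0.195652) = −0.75 · ln(0.739131) = −0.75 · (-0.302280) = 0.2267.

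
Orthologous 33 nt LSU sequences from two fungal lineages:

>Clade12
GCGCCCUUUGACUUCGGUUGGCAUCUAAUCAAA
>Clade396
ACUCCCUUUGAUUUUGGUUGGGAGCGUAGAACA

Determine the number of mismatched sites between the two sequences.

Mismatches occur at site 1 (G→A), site 3 (G→U), site 12 (C→U), site 15 (C→U), site 22 (C→G), site 24 (U→G), site 26 (U→G), site 27 (A→U), site 29 (U→G), site 30 (C→A), site 32 (A→C).
That gives 11 mismatches out of 33 aligned sites, so the Hamming distance is 11.

11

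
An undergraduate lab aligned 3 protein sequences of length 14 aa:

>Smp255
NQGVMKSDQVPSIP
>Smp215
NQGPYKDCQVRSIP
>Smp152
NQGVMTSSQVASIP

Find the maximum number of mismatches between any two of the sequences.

Pairwise Hamming distances:
  Smp255 vs Smp215: 5
  Smp255 vs Smp152: 3
  Smp215 vs Smp152: 6
The largest is 6, between Smp215 and Smp152.

6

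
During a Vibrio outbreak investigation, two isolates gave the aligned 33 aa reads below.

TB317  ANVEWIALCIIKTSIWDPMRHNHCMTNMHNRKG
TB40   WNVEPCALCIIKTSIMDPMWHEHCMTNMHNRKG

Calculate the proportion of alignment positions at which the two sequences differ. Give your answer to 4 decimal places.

0.1818

Differing sites — 1:A/W; 5:W/P; 6:I/C; 16:W/M; 20:R/W; 22:N/E.
There are 6 differences over 33 sites, so p = 6/33 = 0.1818.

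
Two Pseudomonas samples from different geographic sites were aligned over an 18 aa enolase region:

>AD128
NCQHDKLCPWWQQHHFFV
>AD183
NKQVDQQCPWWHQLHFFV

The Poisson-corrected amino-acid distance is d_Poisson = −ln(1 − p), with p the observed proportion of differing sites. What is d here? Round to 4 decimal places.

0.4055

Differing sites — 2:C/K; 4:H/V; 6:K/Q; 7:L/Q; 12:Q/H; 14:H/L.
p = 6/18 = 0.333333.
d = −ln(1 − 0.333333) = −ln(0.666667) = 0.4055.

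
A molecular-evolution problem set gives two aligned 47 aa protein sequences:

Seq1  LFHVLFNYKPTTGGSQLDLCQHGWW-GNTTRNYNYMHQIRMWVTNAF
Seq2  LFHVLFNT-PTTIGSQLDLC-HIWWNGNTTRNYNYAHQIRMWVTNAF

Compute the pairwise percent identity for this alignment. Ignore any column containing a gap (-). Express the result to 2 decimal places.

Excluding the 3 gap columns leaves 44 comparable sites.
Differing sites — 8:Y/T; 13:G/I; 23:G/I; 36:M/A.
40 of the 44 comparable sites match, so the percent identity is 40/44 × 100 = 90.91%.

90.91%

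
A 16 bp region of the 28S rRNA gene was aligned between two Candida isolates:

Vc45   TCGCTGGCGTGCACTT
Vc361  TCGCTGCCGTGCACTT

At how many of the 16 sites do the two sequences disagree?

1

The sequences differ at position 7 (G/C).
That gives 1 mismatch out of 16 aligned sites, so the Hamming distance is 1.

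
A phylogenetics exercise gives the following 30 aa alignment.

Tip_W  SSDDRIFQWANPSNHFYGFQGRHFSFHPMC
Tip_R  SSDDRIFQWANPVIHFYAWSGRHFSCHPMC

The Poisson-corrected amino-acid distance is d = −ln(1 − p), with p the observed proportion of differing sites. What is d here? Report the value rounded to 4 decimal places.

The sequences differ at positions 13 (S/V), 14 (N/I), 18 (G/A), 19 (F/W), 20 (Q/S), 26 (F/C).
p = 6/30 = 0.200000.
d = −ln(1 − 0.200000) = −ln(0.800000) = 0.2231.

0.2231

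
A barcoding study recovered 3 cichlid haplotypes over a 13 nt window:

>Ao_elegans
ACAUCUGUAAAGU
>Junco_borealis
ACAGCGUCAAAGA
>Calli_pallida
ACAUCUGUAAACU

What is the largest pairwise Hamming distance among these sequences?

Pairwise Hamming distances:
  Ao_elegans vs Junco_borealis: 5
  Ao_elegans vs Calli_pallida: 1
  Junco_borealis vs Calli_pallida: 6
The largest is 6, between Junco_borealis and Calli_pallida.

6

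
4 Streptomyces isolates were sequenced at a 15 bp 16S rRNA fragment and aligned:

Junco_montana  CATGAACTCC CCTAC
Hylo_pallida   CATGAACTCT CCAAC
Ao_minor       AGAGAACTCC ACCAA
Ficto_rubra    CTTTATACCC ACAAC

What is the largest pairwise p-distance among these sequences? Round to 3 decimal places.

Pairwise Hamming distances:
  Junco_montana vs Hylo_pallida: 2
  Junco_montana vs Ao_minor: 6
  Junco_montana vs Ficto_rubra: 7
  Hylo_pallida vs Ao_minor: 7
  Hylo_pallida vs Ficto_rubra: 7
  Ao_minor vs Ficto_rubra: 9
The largest is 9 mismatches, between Ao_minor and Ficto_rubra; p = 9/15 = 0.600.

0.600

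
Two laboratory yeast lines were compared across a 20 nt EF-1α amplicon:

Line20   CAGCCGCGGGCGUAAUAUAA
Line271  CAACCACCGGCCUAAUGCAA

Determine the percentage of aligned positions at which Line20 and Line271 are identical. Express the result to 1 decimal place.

70.0%

Mismatches occur at site 3 (G/A), site 6 (G/A), site 8 (G/C), site 12 (G/C), site 17 (A/G), site 18 (U/C).
14 of the 20 sites match, so the percent identity is 14/20 × 100 = 70.0%.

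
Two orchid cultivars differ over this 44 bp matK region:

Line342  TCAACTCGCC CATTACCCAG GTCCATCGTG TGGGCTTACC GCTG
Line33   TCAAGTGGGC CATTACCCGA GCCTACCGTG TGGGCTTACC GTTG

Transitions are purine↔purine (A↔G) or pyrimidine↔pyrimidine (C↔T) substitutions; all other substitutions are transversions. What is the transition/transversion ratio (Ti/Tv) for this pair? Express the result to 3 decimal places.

Differing sites — 5:C/G (Tv); 7:C/G (Tv); 9:C/G (Tv); 19:A/G (Ti); 20:G/A (Ti); 22:T/C (Ti); 24:C/T (Ti); 26:T/C (Ti); 42:C/T (Ti).
Of the 9 differences, 6 transitions and 3 transversions, so Ti/Tv = 6/3 = 2.000.

2.000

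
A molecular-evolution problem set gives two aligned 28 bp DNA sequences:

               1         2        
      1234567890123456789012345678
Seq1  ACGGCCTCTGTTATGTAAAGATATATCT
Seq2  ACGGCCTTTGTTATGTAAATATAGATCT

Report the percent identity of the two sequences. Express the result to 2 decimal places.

The sequences differ at positions 8 (C/T), 20 (G/T), 24 (T/G).
25 of the 28 sites match, so the percent identity is 25/28 × 100 = 89.29%.

89.29%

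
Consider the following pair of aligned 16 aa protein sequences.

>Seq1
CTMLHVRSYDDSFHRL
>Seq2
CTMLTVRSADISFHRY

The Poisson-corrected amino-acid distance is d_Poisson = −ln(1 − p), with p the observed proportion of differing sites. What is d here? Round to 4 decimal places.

Differing sites — 5:H/T; 9:Y/A; 11:D/I; 16:L/Y.
p = 4/16 = 0.250000.
d = −ln(1 − 0.250000) = −ln(0.750000) = 0.2877.

0.2877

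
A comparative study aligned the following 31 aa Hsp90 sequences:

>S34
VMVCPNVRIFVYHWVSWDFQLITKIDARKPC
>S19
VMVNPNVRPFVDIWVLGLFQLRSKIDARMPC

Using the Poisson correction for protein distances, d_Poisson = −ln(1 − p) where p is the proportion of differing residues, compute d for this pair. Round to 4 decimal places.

0.3895

The sequences differ at positions 4 (C/N), 9 (I/P), 12 (Y/D), 13 (H/I), 16 (S/L), 17 (W/G), 18 (D/L), 22 (I/R), 23 (T/S), 29 (K/M).
p = 10/31 = 0.322581.
d = −ln(1 − 0.322581) = −ln(0.677419) = 0.3895.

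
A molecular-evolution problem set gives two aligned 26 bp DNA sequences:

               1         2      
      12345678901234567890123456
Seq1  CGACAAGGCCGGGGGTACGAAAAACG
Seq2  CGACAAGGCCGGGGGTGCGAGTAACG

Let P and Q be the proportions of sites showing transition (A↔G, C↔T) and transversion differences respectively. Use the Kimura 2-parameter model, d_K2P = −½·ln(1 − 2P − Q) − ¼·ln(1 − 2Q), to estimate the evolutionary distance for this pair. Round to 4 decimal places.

0.1268

The sequences differ at positions 17 (A/G, transition), 21 (A/G, transition), 22 (A/T, transversion).
Of the 3 differences, 2 transitions and 1 transversion over 26 sites: P = 2/26 = 0.076923, Q = 1/26 = 0.038462.
d = −0.5·ln(0.807692) − 0.25·ln(0.923076) = −0.5·(-0.213574) − 0.25·(-0.080044) = 0.1268.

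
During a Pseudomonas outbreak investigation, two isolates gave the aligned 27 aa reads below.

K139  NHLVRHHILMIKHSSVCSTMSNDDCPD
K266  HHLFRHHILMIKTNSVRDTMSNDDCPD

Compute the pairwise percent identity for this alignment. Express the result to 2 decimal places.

77.78%

Mismatches occur at site 1 (N→H), site 4 (V→F), site 13 (H→T), site 14 (S→N), site 17 (C→R), site 18 (S→D).
21 of the 27 sites match, so the percent identity is 21/27 × 100 = 77.78%.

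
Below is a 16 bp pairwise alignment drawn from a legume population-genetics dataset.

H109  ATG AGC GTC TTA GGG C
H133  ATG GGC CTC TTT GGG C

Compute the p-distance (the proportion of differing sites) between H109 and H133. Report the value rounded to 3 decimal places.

Mismatches occur at site 4 (A/G), site 7 (G/C), site 12 (A/T).
There are 3 differences over 16 sites, so p = 3/16 = 0.188.

0.188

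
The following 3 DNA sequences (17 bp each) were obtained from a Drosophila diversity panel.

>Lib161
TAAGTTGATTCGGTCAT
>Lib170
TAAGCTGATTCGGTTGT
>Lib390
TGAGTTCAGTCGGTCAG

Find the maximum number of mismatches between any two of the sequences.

7

Pairwise Hamming distances:
  Lib161 vs Lib170: 3
  Lib161 vs Lib390: 4
  Lib170 vs Lib390: 7
The largest is 7, between Lib170 and Lib390.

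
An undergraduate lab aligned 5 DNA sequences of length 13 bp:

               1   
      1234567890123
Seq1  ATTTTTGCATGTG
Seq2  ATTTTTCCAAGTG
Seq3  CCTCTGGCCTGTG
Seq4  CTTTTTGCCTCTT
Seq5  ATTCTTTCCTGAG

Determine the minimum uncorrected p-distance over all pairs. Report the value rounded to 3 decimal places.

Pairwise Hamming distances:
  Seq1 vs Seq2: 2
  Seq1 vs Seq3: 5
  Seq1 vs Seq4: 4
  Seq1 vs Seq5: 4
  Seq2 vs Seq3: 7
  Seq2 vs Seq4: 6
  Seq2 vs Seq5: 5
  Seq3 vs Seq4: 5
  Seq3 vs Seq5: 5
  Seq4 vs Seq5: 6
The smallest is 2 mismatches, between Seq1 and Seq2; p = 2/13 = 0.154.

0.154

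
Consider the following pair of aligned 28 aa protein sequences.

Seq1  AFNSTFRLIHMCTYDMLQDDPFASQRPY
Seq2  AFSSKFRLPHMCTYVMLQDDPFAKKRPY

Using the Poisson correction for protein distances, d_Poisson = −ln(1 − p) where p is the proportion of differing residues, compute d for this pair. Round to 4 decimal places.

0.2412

Mismatches occur at site 3 (N→S), site 5 (T→K), site 9 (I→P), site 15 (D→V), site 24 (S→K), site 25 (Q→K).
p = 6/28 = 0.214286.
d = −ln(1 − 0.214286) = −ln(0.785714) = 0.2412.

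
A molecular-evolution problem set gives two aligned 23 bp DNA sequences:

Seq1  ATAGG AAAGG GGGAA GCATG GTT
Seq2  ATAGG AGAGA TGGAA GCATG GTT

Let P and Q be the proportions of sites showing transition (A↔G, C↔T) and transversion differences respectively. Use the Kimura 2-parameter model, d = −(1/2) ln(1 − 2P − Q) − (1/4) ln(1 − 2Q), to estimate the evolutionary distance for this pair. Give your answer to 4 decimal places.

0.1453

Mismatches occur at site 7 (A→G, transition), site 10 (G→A, transition), site 11 (G→T, transversion).
Of the 3 differences, 2 transitions and 1 transversion over 23 sites: P = 2/23 = 0.086957, Q = 1/23 = 0.043478.
d = −0.5·ln(0.782608) − 0.25·ln(0.913044) = −0.5·(-0.245123) − 0.25·(-0.090971) = 0.1453.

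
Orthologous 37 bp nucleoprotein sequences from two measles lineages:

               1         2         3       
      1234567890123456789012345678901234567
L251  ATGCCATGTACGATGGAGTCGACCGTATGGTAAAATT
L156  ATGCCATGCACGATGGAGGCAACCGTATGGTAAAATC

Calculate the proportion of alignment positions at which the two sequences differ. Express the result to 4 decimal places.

0.1081

The sequences differ at positions 9 (T/C), 19 (T/G), 21 (G/A), 37 (T/C).
There are 4 differences over 37 sites, so p = 4/37 = 0.1081.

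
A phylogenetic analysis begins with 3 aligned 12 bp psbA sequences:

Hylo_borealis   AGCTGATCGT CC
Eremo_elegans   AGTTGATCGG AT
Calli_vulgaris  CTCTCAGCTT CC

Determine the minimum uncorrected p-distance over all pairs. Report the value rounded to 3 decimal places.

Pairwise Hamming distances:
  Hylo_borealis vs Eremo_elegans: 4
  Hylo_borealis vs Calli_vulgaris: 5
  Eremo_elegans vs Calli_vulgaris: 9
The smallest is 4 mismatches, between Hylo_borealis and Eremo_elegans; p = 4/12 = 0.333.

0.333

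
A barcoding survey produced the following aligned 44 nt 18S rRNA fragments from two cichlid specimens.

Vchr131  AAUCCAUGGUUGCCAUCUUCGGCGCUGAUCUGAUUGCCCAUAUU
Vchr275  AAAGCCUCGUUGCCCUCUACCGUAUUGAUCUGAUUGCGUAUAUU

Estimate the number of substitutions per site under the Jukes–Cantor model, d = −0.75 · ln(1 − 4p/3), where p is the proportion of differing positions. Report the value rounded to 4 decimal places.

The sequences differ at positions 3 (U/A), 4 (C/G), 6 (A/C), 8 (G/C), 15 (A/C), 19 (U/A), 21 (G/C), 23 (C/U), 24 (G/A), 25 (C/U), 38 (C/G), 39 (C/U).
p = 12/44 = 0.272727.
d = −0.75 · ln(1 − (4/3)·0.272727) = −0.75 · ln(0.636364) = −0.75 · (-0.451985) = 0.3390.

0.3390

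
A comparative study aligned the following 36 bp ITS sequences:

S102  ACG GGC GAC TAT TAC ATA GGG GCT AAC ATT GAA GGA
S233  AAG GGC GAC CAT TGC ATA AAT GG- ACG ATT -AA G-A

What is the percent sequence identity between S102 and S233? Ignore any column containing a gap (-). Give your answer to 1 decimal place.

72.7%

Excluding the 3 gap columns leaves 33 comparable sites.
The sequences differ at positions 2 (C/A), 10 (T/C), 14 (A/G), 19 (G/A), 20 (G/A), 21 (G/T), 23 (C/G), 26 (A/C), 27 (C/G).
24 of the 33 comparable sites match, so the percent identity is 24/33 × 100 = 72.7%.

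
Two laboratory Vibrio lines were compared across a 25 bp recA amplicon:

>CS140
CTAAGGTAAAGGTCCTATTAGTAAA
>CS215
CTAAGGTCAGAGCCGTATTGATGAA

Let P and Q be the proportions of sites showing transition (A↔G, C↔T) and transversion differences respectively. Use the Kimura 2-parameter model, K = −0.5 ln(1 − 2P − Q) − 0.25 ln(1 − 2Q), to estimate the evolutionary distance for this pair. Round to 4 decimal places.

0.4541

Differing sites — 8:A/C (Tv); 10:A/G (Ti); 11:G/A (Ti); 13:T/C (Ti); 15:C/G (Tv); 20:A/G (Ti); 21:G/A (Ti); 23:A/G (Ti).
Of the 8 differences, 6 transitions and 2 transversions over 25 sites: P = 6/25 = 0.240000, Q = 2/25 = 0.080000.
d = −0.5·ln(0.440000) − 0.25·ln(0.840000) = −0.5·(-0.820981) − 0.25·(-0.174353) = 0.4541.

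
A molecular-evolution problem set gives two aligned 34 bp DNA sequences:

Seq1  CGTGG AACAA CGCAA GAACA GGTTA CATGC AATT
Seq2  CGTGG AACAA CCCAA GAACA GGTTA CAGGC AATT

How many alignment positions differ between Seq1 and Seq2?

2

Differing sites — 12:G/C; 28:T/G.
That gives 2 mismatches out of 34 aligned sites, so the Hamming distance is 2.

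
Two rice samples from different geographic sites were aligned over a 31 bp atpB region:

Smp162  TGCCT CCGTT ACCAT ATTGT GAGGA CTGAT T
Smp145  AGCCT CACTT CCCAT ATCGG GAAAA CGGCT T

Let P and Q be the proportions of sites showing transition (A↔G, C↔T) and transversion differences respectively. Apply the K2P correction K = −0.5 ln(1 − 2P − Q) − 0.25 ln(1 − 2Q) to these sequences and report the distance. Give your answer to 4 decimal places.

Mismatches occur at site 1 (T→A, transversion), site 7 (C→A, transversion), site 8 (G→C, transversion), site 11 (A→C, transversion), site 18 (T→C, transition), site 20 (T→G, transversion), site 23 (G→A, transition), site 24 (G→A, transition), site 27 (T→G, transversion), site 29 (A→C, transversion).
Of the 10 differences, 3 transitions and 7 transversions over 31 sites: P = 3/31 = 0.096774, Q = 7/31 = 0.225806.
d = −0.5·ln(0.580646) − 0.25·ln(0.548388) = −0.5·(-0.543614) − 0.25·(-0.600772) = 0.4220.

0.4220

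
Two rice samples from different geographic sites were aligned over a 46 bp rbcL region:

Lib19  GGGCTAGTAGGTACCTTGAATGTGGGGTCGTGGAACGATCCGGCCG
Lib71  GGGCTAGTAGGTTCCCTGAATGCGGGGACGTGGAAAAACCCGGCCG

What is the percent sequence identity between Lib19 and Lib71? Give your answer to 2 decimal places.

Differing sites — 13:A/T; 16:T/C; 23:T/C; 28:T/A; 36:C/A; 37:G/A; 39:T/C.
39 of the 46 sites match, so the percent identity is 39/46 × 100 = 84.78%.

84.78%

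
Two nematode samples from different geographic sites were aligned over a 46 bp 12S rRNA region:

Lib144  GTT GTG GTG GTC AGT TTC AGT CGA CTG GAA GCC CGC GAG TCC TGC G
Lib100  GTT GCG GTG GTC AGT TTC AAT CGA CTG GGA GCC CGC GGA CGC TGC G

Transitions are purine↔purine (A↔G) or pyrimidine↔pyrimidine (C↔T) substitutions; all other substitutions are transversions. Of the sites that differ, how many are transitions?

6

Differing sites — 5:T/C (Ti); 20:G/A (Ti); 29:A/G (Ti); 38:A/G (Ti); 39:G/A (Ti); 40:T/C (Ti); 41:C/G (Tv).
Of the 7 differences, 6 transitions and 1 transversion, so the answer is 6.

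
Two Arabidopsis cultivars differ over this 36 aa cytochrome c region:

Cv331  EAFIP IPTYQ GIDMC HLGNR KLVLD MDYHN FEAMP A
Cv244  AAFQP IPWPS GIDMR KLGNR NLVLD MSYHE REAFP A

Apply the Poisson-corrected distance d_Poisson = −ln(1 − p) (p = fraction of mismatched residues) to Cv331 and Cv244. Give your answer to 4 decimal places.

The sequences differ at positions 1 (E/A), 4 (I/Q), 8 (T/W), 9 (Y/P), 10 (Q/S), 15 (C/R), 16 (H/K), 21 (K/N), 27 (D/S), 30 (N/E), 31 (F/R), 34 (M/F).
p = 12/36 = 0.333333.
d = −ln(1 − 0.333333) = −ln(0.666667) = 0.4055.

0.4055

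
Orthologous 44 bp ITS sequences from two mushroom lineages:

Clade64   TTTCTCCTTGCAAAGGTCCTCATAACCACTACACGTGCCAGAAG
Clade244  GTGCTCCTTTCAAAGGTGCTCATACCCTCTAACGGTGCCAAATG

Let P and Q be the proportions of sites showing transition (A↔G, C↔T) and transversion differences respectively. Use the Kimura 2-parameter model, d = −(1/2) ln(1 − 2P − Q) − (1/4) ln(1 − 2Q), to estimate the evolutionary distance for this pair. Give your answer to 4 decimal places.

Differing sites — 1:T/G (Tv); 3:T/G (Tv); 10:G/T (Tv); 18:C/G (Tv); 25:A/C (Tv); 28:A/T (Tv); 32:C/A (Tv); 33:A/C (Tv); 34:C/G (Tv); 41:G/A (Ti); 43:A/T (Tv).
Of the 11 differences, 1 transition and 10 transversions over 44 sites: P = 1/44 = 0.022727, Q = 10/44 = 0.227273.
d = −0.5·ln(0.727273) − 0.25·ln(0.545454) = −0.5·(-0.318453) − 0.25·(-0.606137) = 0.3108.

0.3108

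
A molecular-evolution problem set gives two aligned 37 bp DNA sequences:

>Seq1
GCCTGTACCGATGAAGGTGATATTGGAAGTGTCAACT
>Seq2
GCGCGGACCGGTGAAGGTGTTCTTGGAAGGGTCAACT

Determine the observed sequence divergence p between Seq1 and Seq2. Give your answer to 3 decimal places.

0.189

Mismatches occur at site 3 (C/G), site 4 (T/C), site 6 (T/G), site 11 (A/G), site 20 (A/T), site 22 (A/C), site 30 (T/G).
There are 7 differences over 37 sites, so p = 7/37 = 0.189.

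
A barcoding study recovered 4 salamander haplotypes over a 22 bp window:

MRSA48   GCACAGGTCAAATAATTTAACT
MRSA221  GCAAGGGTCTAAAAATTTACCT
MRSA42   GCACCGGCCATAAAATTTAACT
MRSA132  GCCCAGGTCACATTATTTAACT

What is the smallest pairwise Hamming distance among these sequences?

Pairwise Hamming distances:
  MRSA48 vs MRSA221: 5
  MRSA48 vs MRSA42: 4
  MRSA48 vs MRSA132: 3
  MRSA221 vs MRSA42: 6
  MRSA221 vs MRSA132: 8
  MRSA42 vs MRSA132: 6
The smallest is 3, between MRSA48 and MRSA132.

3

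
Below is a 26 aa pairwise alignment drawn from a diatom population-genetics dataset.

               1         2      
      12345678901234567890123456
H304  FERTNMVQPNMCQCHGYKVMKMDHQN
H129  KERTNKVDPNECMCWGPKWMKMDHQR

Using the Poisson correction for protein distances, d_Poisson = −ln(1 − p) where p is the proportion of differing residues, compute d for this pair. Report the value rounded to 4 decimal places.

0.4249

Mismatches occur at site 1 (F→K), site 6 (M→K), site 8 (Q→D), site 11 (M→E), site 13 (Q→M), site 15 (H→W), site 17 (Y→P), site 19 (V→W), site 26 (N→R).
p = 9/26 = 0.346154.
d = −ln(1 − 0.346154) = −ln(0.653846) = 0.4249.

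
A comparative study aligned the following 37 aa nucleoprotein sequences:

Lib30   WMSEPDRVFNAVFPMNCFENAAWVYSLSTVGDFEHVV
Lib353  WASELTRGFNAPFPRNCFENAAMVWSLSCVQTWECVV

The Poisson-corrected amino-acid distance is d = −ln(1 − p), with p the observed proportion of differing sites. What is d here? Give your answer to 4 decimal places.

Differing sites — 2:M/A; 5:P/L; 6:D/T; 8:V/G; 12:V/P; 15:M/R; 23:W/M; 25:Y/W; 29:T/C; 31:G/Q; 32:D/T; 33:F/W; 35:H/C.
p = 13/37 = 0.351351.
d = −ln(1 − 0.351351) = −ln(0.648649) = 0.4329.

0.4329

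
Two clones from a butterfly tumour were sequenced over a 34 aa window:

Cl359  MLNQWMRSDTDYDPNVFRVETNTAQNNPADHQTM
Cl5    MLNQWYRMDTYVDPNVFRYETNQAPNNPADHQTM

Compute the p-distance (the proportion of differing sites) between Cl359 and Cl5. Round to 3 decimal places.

Differing sites — 6:M/Y; 8:S/M; 11:D/Y; 12:Y/V; 19:V/Y; 23:T/Q; 25:Q/P.
There are 7 differences over 34 sites, so p = 7/34 = 0.206.

0.206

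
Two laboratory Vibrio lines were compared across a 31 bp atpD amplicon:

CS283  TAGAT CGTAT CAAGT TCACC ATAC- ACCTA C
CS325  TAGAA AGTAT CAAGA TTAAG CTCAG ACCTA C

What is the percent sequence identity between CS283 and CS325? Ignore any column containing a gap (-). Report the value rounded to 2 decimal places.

Excluding the 1 gap column leaves 30 comparable sites.
Differing sites — 5:T/A; 6:C/A; 15:T/A; 17:C/T; 19:C/A; 20:C/G; 21:A/C; 23:A/C; 24:C/A.
21 of the 30 comparable sites match, so the percent identity is 21/30 × 100 = 70.00%.

70.00%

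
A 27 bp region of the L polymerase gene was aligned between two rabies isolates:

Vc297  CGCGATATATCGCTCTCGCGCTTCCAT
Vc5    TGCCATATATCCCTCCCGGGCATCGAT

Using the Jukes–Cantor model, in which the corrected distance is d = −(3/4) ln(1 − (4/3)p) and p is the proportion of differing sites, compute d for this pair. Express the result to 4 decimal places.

0.3181

The sequences differ at positions 1 (C/T), 4 (G/C), 12 (G/C), 16 (T/C), 19 (C/G), 22 (T/A), 25 (C/G).
p = 7/27 = 0.259259.
d = −0.75 · ln(1 − (4/3)·0.259259) = −0.75 · ln(0.654321) = −0.75 · (-0.424157) = 0.3181.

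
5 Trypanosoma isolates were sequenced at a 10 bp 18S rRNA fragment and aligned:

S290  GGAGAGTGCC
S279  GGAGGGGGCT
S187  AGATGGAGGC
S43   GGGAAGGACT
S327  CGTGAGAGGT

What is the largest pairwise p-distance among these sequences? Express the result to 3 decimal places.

Pairwise Hamming distances:
  S290 vs S279: 3
  S290 vs S187: 5
  S290 vs S43: 5
  S290 vs S327: 5
  S279 vs S187: 5
  S279 vs S43: 4
  S279 vs S327: 5
  S187 vs S43: 8
  S187 vs S327: 5
  S43 vs S327: 6
The largest is 8 mismatches, between S187 and S43; p = 8/10 = 0.800.

0.800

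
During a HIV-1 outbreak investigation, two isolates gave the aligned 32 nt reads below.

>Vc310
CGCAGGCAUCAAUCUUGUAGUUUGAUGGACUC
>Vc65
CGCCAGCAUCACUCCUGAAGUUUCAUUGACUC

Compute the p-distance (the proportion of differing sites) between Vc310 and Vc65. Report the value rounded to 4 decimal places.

Mismatches occur at site 4 (A/C), site 5 (G/A), site 12 (A/C), site 15 (U/C), site 18 (U/A), site 24 (G/C), site 27 (G/U).
There are 7 differences over 32 sites, so p = 7/32 = 0.2188.

0.2188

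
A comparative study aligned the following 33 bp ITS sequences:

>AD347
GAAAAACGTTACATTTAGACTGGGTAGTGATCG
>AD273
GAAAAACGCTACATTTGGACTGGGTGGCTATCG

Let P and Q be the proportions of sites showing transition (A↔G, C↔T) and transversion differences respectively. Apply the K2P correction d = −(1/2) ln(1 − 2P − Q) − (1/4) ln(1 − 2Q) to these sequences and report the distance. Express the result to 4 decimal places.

0.1749

The sequences differ at positions 9 (T/C, transition), 17 (A/G, transition), 26 (A/G, transition), 28 (T/C, transition), 29 (G/T, transversion).
Of the 5 differences, 4 transitions and 1 transversion over 33 sites: P = 4/33 = 0.121212, Q = 1/33 = 0.030303.
d = −0.5·ln(0.727273) − 0.25·ln(0.939394) = −0.5·(-0.318453) − 0.25·(-0.062520) = 0.1749.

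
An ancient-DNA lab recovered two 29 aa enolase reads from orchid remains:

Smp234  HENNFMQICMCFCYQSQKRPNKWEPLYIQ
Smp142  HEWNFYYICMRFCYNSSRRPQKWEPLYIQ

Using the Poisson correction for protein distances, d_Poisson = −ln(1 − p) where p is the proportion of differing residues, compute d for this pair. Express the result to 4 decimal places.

0.3228

Mismatches occur at site 3 (N/W), site 6 (M/Y), site 7 (Q/Y), site 11 (C/R), site 15 (Q/N), site 17 (Q/S), site 18 (K/R), site 21 (N/Q).
p = 8/29 = 0.275862.
d = −ln(1 − 0.275862) = −ln(0.724138) = 0.3228.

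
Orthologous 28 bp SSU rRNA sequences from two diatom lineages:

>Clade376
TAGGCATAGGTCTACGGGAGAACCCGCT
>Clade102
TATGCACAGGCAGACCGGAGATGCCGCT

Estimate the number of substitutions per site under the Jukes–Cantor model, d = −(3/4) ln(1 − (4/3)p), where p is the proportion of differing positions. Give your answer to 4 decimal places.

0.3597

The sequences differ at positions 3 (G/T), 7 (T/C), 11 (T/C), 12 (C/A), 13 (T/G), 16 (G/C), 22 (A/T), 23 (C/G).
p = 8/28 = 0.285714.
d = −0.75 · ln(1 − (4/3)·0.285714) = −0.75 · ln(0.619048) = −0.75 · (-0.479572) = 0.3597.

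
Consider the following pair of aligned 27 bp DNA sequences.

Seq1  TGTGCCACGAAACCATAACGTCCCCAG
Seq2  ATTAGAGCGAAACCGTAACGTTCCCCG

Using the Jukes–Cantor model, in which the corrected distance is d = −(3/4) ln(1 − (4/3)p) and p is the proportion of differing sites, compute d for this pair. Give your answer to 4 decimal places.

Mismatches occur at site 1 (T→A), site 2 (G→T), site 4 (G→A), site 5 (C→G), site 6 (C→A), site 7 (A→G), site 15 (A→G), site 22 (C→T), site 26 (A→C).
p = 9/27 = 0.333333.
d = −0.75 · ln(1 − (4/3)·0.333333) = −0.75 · ln(0.555556) = −0.75 · (-0.587786) = 0.4408.

0.4408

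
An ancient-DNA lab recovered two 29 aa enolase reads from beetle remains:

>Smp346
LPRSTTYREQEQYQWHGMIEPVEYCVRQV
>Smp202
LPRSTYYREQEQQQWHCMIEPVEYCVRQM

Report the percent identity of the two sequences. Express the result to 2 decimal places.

Differing sites — 6:T/Y; 13:Y/Q; 17:G/C; 29:V/M.
25 of the 29 sites match, so the percent identity is 25/29 × 100 = 86.21%.

86.21%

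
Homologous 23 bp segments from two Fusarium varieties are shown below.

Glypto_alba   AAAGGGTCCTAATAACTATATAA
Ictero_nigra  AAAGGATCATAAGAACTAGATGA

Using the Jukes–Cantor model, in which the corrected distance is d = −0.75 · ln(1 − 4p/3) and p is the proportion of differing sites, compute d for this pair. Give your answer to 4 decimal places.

Differing sites — 6:G/A; 9:C/A; 13:T/G; 19:T/G; 22:A/G.
p = 5/23 = 0.217391.
d = −0.75 · ln(1 − (4/3)·0.217391) = −0.75 · ln(0.710145) = −0.75 · (-0.342286) = 0.2567.

0.2567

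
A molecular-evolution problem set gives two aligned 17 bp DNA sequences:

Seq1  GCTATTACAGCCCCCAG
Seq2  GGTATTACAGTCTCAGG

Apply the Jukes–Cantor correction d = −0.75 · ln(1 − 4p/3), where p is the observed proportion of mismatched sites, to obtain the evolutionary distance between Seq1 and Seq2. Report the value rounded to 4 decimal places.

0.3734

Differing sites — 2:C/G; 11:C/T; 13:C/T; 15:C/A; 16:A/G.
p = 5/17 = 0.294118.
d = −0.75 · ln(1 − (4/3)·0.294118) = −0.75 · ln(0.607843) = −0.75 · (-0.497839) = 0.3734.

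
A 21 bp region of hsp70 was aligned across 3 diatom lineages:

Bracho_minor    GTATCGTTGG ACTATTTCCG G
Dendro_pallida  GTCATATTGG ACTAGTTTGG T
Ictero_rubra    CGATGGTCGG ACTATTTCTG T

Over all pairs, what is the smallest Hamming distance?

6

Pairwise Hamming distances:
  Bracho_minor vs Dendro_pallida: 8
  Bracho_minor vs Ictero_rubra: 6
  Dendro_pallida vs Ictero_rubra: 10
The smallest is 6, between Bracho_minor and Ictero_rubra.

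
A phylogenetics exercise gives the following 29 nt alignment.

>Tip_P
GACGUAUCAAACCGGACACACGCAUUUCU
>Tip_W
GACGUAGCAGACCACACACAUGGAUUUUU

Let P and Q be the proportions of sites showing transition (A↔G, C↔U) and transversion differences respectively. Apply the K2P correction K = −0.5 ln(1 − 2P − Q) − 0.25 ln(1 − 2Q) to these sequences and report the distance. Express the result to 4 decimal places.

The sequences differ at positions 7 (U/G, transversion), 10 (A/G, transition), 14 (G/A, transition), 15 (G/C, transversion), 21 (C/U, transition), 23 (C/G, transversion), 28 (C/U, transition).
Of the 7 differences, 4 transitions and 3 transversions over 29 sites: P = 4/29 = 0.137931, Q = 3/29 = 0.103448.
d = −0.5·ln(0.620690) − 0.25·ln(0.793104) = −0.5·(-0.476924) − 0.25·(-0.231801) = 0.2964.

0.2964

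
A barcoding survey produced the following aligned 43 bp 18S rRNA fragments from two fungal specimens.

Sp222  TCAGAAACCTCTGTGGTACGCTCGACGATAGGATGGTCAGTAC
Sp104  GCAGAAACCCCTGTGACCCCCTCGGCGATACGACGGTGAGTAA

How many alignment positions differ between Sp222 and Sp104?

11

Mismatches occur at site 1 (T→G), site 10 (T→C), site 16 (G→A), site 17 (T→C), site 18 (A→C), site 20 (G→C), site 25 (A→G), site 31 (G→C), site 34 (T→C), site 38 (C→G), site 43 (C→A).
That gives 11 mismatches out of 43 aligned sites, so the Hamming distance is 11.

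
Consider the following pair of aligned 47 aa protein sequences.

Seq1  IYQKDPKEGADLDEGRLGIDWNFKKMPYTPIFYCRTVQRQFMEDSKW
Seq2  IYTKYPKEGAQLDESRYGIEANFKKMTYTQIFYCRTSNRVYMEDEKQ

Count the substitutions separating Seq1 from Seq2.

15

The sequences differ at positions 3 (Q/T), 5 (D/Y), 11 (D/Q), 15 (G/S), 17 (L/Y), 20 (D/E), 21 (W/A), 27 (P/T), 30 (P/Q), 37 (V/S), 38 (Q/N), 40 (Q/V), 41 (F/Y), 45 (S/E), 47 (W/Q).
That gives 15 mismatches out of 47 aligned sites, so the Hamming distance is 15.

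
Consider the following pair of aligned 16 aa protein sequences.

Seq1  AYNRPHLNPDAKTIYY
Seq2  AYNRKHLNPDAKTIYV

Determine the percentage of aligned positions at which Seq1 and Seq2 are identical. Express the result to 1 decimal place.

Differing sites — 5:P/K; 16:Y/V.
14 of the 16 sites match, so the percent identity is 14/16 × 100 = 87.5%.

87.5%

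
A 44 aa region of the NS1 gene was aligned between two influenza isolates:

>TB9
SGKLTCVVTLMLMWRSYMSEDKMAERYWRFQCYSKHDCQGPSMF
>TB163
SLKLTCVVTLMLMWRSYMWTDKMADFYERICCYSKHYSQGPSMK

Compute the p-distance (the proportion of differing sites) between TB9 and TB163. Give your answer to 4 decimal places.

0.2500

The sequences differ at positions 2 (G/L), 19 (S/W), 20 (E/T), 25 (E/D), 26 (R/F), 28 (W/E), 30 (F/I), 31 (Q/C), 37 (D/Y), 38 (C/S), 44 (F/K).
There are 11 differences over 44 sites, so p = 11/44 = 0.2500.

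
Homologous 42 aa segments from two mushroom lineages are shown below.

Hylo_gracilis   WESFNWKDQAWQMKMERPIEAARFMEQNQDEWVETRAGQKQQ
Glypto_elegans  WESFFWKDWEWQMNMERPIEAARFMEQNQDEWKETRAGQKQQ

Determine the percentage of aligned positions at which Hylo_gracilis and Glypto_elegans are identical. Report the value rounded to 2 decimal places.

The sequences differ at positions 5 (N/F), 9 (Q/W), 10 (A/E), 14 (K/N), 33 (V/K).
37 of the 42 sites match, so the percent identity is 37/42 × 100 = 88.10%.

88.10%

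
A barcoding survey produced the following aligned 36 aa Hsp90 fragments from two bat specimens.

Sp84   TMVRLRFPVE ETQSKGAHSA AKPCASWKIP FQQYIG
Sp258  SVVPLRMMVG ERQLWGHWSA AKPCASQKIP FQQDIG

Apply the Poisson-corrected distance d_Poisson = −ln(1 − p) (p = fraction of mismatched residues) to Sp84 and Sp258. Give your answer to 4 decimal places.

0.4480

Differing sites — 1:T/S; 2:M/V; 4:R/P; 7:F/M; 8:P/M; 10:E/G; 12:T/R; 14:S/L; 15:K/W; 17:A/H; 18:H/W; 27:W/Q; 34:Y/D.
p = 13/36 = 0.361111.
d = −ln(1 − 0.361111) = −ln(0.638889) = 0.4480.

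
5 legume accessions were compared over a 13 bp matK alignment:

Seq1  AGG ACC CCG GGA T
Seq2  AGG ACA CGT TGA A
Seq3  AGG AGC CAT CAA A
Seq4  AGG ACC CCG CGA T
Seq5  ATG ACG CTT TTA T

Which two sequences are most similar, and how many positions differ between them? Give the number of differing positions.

Pairwise Hamming distances:
  Seq1 vs Seq2: 5
  Seq1 vs Seq3: 6
  Seq1 vs Seq4: 1
  Seq1 vs Seq5: 6
  Seq2 vs Seq3: 5
  Seq2 vs Seq4: 5
  Seq2 vs Seq5: 5
  Seq3 vs Seq4: 5
  Seq3 vs Seq5: 7
  Seq4 vs Seq5: 6
The smallest is 1, between Seq1 and Seq4.

1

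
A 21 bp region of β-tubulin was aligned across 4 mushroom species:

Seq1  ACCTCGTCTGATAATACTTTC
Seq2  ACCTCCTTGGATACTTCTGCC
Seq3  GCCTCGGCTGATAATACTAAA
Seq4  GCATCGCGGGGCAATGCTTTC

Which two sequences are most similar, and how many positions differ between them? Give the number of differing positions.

5

Pairwise Hamming distances:
  Seq1 vs Seq2: 7
  Seq1 vs Seq3: 5
  Seq1 vs Seq4: 8
  Seq2 vs Seq3: 10
  Seq2 vs Seq4: 11
  Seq3 vs Seq4: 10
The smallest is 5, between Seq1 and Seq3.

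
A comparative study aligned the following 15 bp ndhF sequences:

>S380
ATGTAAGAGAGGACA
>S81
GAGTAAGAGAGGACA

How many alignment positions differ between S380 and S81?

2

Mismatches occur at site 1 (A→G), site 2 (T→A).
That gives 2 mismatches out of 15 aligned sites, so the Hamming distance is 2.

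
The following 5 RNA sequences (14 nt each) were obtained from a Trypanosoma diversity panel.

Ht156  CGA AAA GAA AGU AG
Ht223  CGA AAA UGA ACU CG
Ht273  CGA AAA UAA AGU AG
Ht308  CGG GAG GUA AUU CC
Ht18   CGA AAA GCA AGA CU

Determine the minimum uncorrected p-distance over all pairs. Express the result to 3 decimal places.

0.071

Pairwise Hamming distances:
  Ht156 vs Ht223: 4
  Ht156 vs Ht273: 1
  Ht156 vs Ht308: 7
  Ht156 vs Ht18: 4
  Ht223 vs Ht273: 3
  Ht223 vs Ht308: 7
  Ht223 vs Ht18: 5
  Ht273 vs Ht308: 8
  Ht273 vs Ht18: 5
  Ht308 vs Ht18: 7
The smallest is 1 mismatch, between Ht156 and Ht273; p = 1/14 = 0.071.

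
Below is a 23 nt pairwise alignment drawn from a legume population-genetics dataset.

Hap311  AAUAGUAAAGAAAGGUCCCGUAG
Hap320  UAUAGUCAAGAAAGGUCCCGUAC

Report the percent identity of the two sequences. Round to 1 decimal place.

87.0%

Differing sites — 1:A/U; 7:A/C; 23:G/C.
20 of the 23 sites match, so the percent identity is 20/23 × 100 = 87.0%.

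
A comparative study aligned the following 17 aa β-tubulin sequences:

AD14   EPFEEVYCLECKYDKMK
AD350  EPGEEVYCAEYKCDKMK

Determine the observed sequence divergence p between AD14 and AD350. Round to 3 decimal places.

0.235

The sequences differ at positions 3 (F/G), 9 (L/A), 11 (C/Y), 13 (Y/C).
There are 4 differences over 17 sites, so p = 4/17 = 0.235.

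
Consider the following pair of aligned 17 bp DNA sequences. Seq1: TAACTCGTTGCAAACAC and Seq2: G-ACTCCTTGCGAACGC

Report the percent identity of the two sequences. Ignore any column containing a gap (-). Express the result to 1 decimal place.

75.0%

Excluding the 1 gap column leaves 16 comparable sites.
Differing sites — 1:T/G; 7:G/C; 12:A/G; 16:A/G.
12 of the 16 comparable sites match, so the percent identity is 12/16 × 100 = 75.0%.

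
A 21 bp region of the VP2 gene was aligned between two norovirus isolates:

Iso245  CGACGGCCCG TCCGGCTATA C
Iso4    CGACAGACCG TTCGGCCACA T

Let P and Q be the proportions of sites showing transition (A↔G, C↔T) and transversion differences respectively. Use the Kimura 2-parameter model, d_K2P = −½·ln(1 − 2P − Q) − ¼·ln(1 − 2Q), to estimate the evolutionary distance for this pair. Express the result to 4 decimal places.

0.3960

Differing sites — 5:G/A (Ti); 7:C/A (Tv); 12:C/T (Ti); 17:T/C (Ti); 19:T/C (Ti); 21:C/T (Ti).
Of the 6 differences, 5 transitions and 1 transversion over 21 sites: P = 5/21 = 0.238095, Q = 1/21 = 0.047619.
d = −0.5·ln(0.476191) − 0.25·ln(0.904762) = −0.5·(-0.741936) − 0.25·(-0.100083) = 0.3960.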